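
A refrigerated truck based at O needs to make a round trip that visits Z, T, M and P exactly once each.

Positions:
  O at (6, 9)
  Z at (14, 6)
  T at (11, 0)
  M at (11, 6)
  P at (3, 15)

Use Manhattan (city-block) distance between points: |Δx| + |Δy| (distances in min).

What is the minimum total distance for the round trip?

There are 12 distinct closed tours to check (reversals are equivalent).
O → Z → T → M → P → O: 11+9+6+17+9 = 52
O → Z → T → P → M → O: 11+9+23+17+8 = 68
O → Z → M → T → P → O: 11+3+6+23+9 = 52
O → Z → M → P → T → O: 11+3+17+23+14 = 68
O → Z → P → T → M → O: 11+20+23+6+8 = 68
O → Z → P → M → T → O: 11+20+17+6+14 = 68
O → T → Z → M → P → O: 14+9+3+17+9 = 52
O → T → Z → P → M → O: 14+9+20+17+8 = 68
O → T → M → Z → P → O: 14+6+3+20+9 = 52
O → T → P → Z → M → O: 14+23+20+3+8 = 68
O → M → Z → T → P → O: 8+3+9+23+9 = 52
O → M → T → Z → P → O: 8+6+9+20+9 = 52
The minimum is 52.
One optimal route: O → Z → T → M → P → O (or its reverse).

Minimum total distance: 52 min.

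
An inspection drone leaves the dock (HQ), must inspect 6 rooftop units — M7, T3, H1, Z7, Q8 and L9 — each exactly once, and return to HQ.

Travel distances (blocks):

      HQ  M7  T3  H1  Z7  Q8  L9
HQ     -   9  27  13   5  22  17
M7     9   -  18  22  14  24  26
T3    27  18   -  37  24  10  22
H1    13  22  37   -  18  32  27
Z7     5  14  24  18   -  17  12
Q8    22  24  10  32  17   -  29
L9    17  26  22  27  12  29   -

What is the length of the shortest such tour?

106 blocks — the shortest possible round trip.

With 6 stops there are 6!/2 = 360 distinct round trips (a route and its reverse cost the same).
HQ-M7-T3-H1-Z7-Q8-L9-HQ: 9+18+37+18+17+29+17 = 145
HQ-M7-T3-H1-Z7-L9-Q8-HQ: 9+18+37+18+12+29+22 = 145
HQ-M7-T3-H1-Q8-Z7-L9-HQ: 9+18+37+32+17+12+17 = 142
HQ-M7-T3-H1-Q8-L9-Z7-HQ: 9+18+37+32+29+12+5 = 142
HQ-M7-T3-H1-L9-Z7-Q8-HQ: 9+18+37+27+12+17+22 = 142
HQ-M7-T3-H1-L9-Q8-Z7-HQ: 9+18+37+27+29+17+5 = 142
HQ-M7-T3-Z7-H1-Q8-L9-HQ: 9+18+24+18+32+29+17 = 147
HQ-M7-T3-Z7-H1-L9-Q8-HQ: 9+18+24+18+27+29+22 = 147
… (352 more)
HQ-M7-T3-Q8-Z7-L9-H1-HQ: 9+18+10+17+12+27+13 = 106  ← best
The minimum is 106.
One optimal route: HQ → M7 → T3 → Q8 → Z7 → L9 → H1 → HQ (or its reverse).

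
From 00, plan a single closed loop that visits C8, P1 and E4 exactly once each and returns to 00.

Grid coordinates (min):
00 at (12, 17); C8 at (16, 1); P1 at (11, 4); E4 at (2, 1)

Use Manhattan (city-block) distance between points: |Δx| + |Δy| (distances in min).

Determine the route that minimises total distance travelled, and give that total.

With 3 stops there are 3!/2 = 3 distinct round trips (a route and its reverse cost the same).
00→C8→P1→E4→00: 20+8+12+26 = 66
00→C8→E4→P1→00: 20+14+12+14 = 60
00→P1→C8→E4→00: 14+8+14+26 = 62
The minimum is 60.
One optimal route: 00 → C8 → E4 → P1 → 00 (or its reverse).

Shortest round trip = 60 min.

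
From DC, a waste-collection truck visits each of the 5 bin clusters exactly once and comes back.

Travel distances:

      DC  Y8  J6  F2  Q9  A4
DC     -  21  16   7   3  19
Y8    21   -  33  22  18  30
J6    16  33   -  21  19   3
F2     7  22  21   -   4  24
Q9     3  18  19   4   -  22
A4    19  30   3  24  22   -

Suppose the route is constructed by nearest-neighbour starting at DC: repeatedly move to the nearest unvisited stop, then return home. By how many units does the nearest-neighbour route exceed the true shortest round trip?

DC: Q9=3, F2=7, J6=16, A4=19, Y8=21 ⇒ Q9
Q9: F2=4, Y8=18, J6=19, A4=22 ⇒ F2
F2: J6=21, Y8=22, A4=24 ⇒ J6
J6: A4=3, Y8=33 ⇒ A4
A4: Y8=30 ⇒ Y8
NN route DC → Q9 → F2 → J6 → A4 → Y8 → DC costs 82.
Optimal: DC → J6 → A4 → Y8 → F2 → Q9 → DC costs 78 (by enumerating all 60 distinct tours).
Excess = 82 − 78 = 4.

The nearest-neighbour route is 4 longer than optimal.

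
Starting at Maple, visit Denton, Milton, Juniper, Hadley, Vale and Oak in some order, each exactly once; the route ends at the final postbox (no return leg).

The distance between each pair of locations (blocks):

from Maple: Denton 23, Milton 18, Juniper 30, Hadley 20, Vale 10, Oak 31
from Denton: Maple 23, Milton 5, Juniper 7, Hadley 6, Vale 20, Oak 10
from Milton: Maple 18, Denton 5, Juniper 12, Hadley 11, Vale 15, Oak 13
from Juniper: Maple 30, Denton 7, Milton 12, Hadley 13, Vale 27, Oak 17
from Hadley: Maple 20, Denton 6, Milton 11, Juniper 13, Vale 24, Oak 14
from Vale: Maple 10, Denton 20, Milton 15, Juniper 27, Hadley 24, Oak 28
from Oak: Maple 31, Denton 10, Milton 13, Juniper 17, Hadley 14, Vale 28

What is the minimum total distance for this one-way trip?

64 blocks — the minimum one-way total.

There are 6! = 720 possible orderings.
Maple - Denton - Milton - Juniper - Hadley - Vale - Oak: 23+5+12+13+24+28 = 105
Maple - Denton - Milton - Juniper - Hadley - Oak - Vale: 23+5+12+13+14+28 = 95
Maple - Denton - Milton - Juniper - Vale - Hadley - Oak: 23+5+12+27+24+14 = 105
Maple - Denton - Milton - Juniper - Vale - Oak - Hadley: 23+5+12+27+28+14 = 109
Maple - Denton - Milton - Juniper - Oak - Hadley - Vale: 23+5+12+17+14+24 = 95
Maple - Denton - Milton - Juniper - Oak - Vale - Hadley: 23+5+12+17+28+24 = 109
Maple - Denton - Milton - Hadley - Juniper - Vale - Oak: 23+5+11+13+27+28 = 107
Maple - Denton - Milton - Hadley - Juniper - Oak - Vale: 23+5+11+13+17+28 = 97
… (712 more)
Maple - Vale - Milton - Denton - Juniper - Hadley - Oak: 10+15+5+7+13+14 = 64  ← best
The minimum is 64.
One shortest path: Maple → Vale → Milton → Denton → Juniper → Hadley → Oak.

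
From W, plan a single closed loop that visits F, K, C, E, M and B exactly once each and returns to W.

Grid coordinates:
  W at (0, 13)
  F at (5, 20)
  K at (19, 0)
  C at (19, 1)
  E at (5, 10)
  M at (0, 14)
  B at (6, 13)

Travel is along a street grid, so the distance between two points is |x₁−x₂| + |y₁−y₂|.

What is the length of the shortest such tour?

With 6 stops there are 6!/2 = 360 distinct round trips (a route and its reverse cost the same).
W-F-K-C-E-M-B-W: 12+34+1+23+9+7+6 = 92
W-F-K-C-E-B-M-W: 12+34+1+23+4+7+1 = 82
W-F-K-C-M-E-B-W: 12+34+1+32+9+4+6 = 98
W-F-K-C-M-B-E-W: 12+34+1+32+7+4+8 = 98
W-F-K-C-B-E-M-W: 12+34+1+25+4+9+1 = 86
W-F-K-C-B-M-E-W: 12+34+1+25+7+9+8 = 96
W-F-K-E-C-M-B-W: 12+34+24+23+32+7+6 = 138
W-F-K-E-C-B-M-W: 12+34+24+23+25+7+1 = 126
… (352 more)
W-E-K-C-B-F-M-W: 8+24+1+25+8+11+1 = 78  ← best
The minimum is 78.
One optimal route: W → E → K → C → B → F → M → W (or its reverse).

Shortest round trip = 78.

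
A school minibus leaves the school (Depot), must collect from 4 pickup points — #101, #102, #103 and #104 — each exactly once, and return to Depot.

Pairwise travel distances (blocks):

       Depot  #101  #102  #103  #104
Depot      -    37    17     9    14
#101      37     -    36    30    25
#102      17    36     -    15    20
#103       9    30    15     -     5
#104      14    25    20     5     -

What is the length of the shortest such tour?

With 4 stops there are 4!/2 = 12 distinct round trips (a route and its reverse cost the same).
Depot → #101 → #102 → #103 → #104 → Depot: 37+36+15+5+14 = 107
Depot → #101 → #102 → #104 → #103 → Depot: 37+36+20+5+9 = 107
Depot → #101 → #103 → #102 → #104 → Depot: 37+30+15+20+14 = 116
Depot → #101 → #103 → #104 → #102 → Depot: 37+30+5+20+17 = 109
Depot → #101 → #104 → #102 → #103 → Depot: 37+25+20+15+9 = 106
Depot → #101 → #104 → #103 → #102 → Depot: 37+25+5+15+17 = 99
Depot → #102 → #101 → #103 → #104 → Depot: 17+36+30+5+14 = 102
Depot → #102 → #101 → #104 → #103 → Depot: 17+36+25+5+9 = 92
Depot → #102 → #103 → #101 → #104 → Depot: 17+15+30+25+14 = 101
Depot → #102 → #104 → #101 → #103 → Depot: 17+20+25+30+9 = 101
Depot → #103 → #101 → #102 → #104 → Depot: 9+30+36+20+14 = 109
Depot → #103 → #102 → #101 → #104 → Depot: 9+15+36+25+14 = 99
The minimum is 92.
One optimal route: Depot → #102 → #101 → #104 → #103 → Depot (or its reverse).

Shortest round trip = 92 blocks.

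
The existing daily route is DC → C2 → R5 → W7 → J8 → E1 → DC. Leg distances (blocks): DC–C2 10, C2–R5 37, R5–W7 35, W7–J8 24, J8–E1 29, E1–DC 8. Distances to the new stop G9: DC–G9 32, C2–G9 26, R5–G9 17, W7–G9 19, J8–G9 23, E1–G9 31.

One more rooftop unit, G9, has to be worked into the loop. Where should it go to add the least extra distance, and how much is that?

Minimum extra distance: 1 blocks, inserting G9 between R5 and W7.

Insertion cost between consecutive stops i–j is d(i,G9) + d(G9,j) − d(i,j):
  between DC and C2: 32 + 26 − 10 = 48
  between C2 and R5: 26 + 17 − 37 = 6
  between R5 and W7: 17 + 19 − 35 = 1
  between W7 and J8: 19 + 23 − 24 = 18
  between J8 and E1: 23 + 31 − 29 = 25
  between E1 and DC: 31 + 32 − 8 = 55
Cheapest insertion is between R5 and W7, adding 1.
New total = 143 + 1 = 144.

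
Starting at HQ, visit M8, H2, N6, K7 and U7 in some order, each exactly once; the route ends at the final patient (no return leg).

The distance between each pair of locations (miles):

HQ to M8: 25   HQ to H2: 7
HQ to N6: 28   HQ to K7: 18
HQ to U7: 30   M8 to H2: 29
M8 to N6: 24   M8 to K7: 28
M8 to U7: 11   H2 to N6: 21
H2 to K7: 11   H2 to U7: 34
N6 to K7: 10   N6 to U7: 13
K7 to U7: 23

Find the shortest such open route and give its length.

52 miles — the minimum one-way total.

There are 5! = 120 possible orderings.
HQ→M8→H2→N6→K7→U7: 25+29+21+10+23 = 108
HQ→M8→H2→N6→U7→K7: 25+29+21+13+23 = 111
HQ→M8→H2→K7→N6→U7: 25+29+11+10+13 = 88
HQ→M8→H2→K7→U7→N6: 25+29+11+23+13 = 101
HQ→M8→H2→U7→N6→K7: 25+29+34+13+10 = 111
HQ→M8→H2→U7→K7→N6: 25+29+34+23+10 = 121
HQ→M8→N6→H2→K7→U7: 25+24+21+11+23 = 104
HQ→M8→N6→H2→U7→K7: 25+24+21+34+23 = 127
HQ→M8→N6→K7→H2→U7: 25+24+10+11+34 = 104
HQ→M8→N6→K7→U7→H2: 25+24+10+23+34 = 116
HQ→M8→N6→U7→H2→K7: 25+24+13+34+11 = 107
HQ→M8→N6→U7→K7→H2: 25+24+13+23+11 = 96
HQ→M8→K7→H2→N6→U7: 25+28+11+21+13 = 98
HQ→M8→K7→H2→U7→N6: 25+28+11+34+13 = 111
… (106 more)
HQ→H2→K7→N6→U7→M8: 7+11+10+13+11 = 52  ← best
The minimum is 52.
One shortest path: HQ → H2 → K7 → N6 → U7 → M8.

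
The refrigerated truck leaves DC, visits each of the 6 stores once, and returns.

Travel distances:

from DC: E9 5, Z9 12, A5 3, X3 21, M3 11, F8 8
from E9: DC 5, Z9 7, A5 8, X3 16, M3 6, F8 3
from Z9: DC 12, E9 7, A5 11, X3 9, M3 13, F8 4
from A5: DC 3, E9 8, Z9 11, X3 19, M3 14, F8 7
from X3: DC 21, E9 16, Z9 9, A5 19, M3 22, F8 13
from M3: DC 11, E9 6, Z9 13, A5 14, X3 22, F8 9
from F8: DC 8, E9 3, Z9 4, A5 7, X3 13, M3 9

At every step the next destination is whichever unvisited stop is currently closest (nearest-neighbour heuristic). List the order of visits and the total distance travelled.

DC → [A5:3 / E9:5 / F8:8 / M3:11 / Z9:12 / X3:21] → A5 (3)
A5 → [F8:7 / E9:8 / Z9:11 / M3:14 / X3:19] → F8 (7)
F8 → [E9:3 / Z9:4 / M3:9 / X3:13] → E9 (3)
E9 → [M3:6 / Z9:7 / X3:16] → M3 (6)
M3 → [Z9:13 / X3:22] → Z9 (13)
Z9 → [X3:9] → X3 (9)
Return X3→DC: 21.
Total = 3 + 7 + 3 + 6 + 13 + 9 + 21 = 62.

Total distance 62 via the nearest-neighbour route DC → A5 → F8 → E9 → M3 → Z9 → X3 → DC.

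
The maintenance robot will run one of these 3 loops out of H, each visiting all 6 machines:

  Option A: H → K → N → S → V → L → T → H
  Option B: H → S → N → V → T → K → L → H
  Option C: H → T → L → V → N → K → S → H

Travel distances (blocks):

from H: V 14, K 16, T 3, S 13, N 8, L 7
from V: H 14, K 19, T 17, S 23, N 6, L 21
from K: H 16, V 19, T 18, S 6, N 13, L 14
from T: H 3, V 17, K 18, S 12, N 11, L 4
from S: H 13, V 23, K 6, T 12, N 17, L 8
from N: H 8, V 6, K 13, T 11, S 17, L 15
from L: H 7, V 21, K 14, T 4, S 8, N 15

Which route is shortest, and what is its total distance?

Shortest is Option C, total 66 blocks.

Option A: 16 + 13 + 17 + 23 + 21 + 4 + 3 = 97
Option B: 13 + 17 + 6 + 17 + 18 + 14 + 7 = 92
Option C: 3 + 4 + 21 + 6 + 13 + 6 + 13 = 66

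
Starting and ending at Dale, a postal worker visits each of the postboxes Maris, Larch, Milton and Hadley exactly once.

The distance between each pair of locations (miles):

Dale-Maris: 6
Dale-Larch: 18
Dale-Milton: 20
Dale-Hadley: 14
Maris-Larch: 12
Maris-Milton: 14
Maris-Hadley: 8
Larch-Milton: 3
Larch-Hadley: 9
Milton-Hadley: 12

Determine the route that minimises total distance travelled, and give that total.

46 miles — the shortest possible round trip.

Dale→Maris→Larch→Milton→Hadley→Dale: 6+12+3+12+14 = 47
Dale→Maris→Larch→Hadley→Milton→Dale: 6+12+9+12+20 = 59
Dale→Maris→Milton→Larch→Hadley→Dale: 6+14+3+9+14 = 46
Dale→Maris→Milton→Hadley→Larch→Dale: 6+14+12+9+18 = 59
Dale→Maris→Hadley→Larch→Milton→Dale: 6+8+9+3+20 = 46
Dale→Maris→Hadley→Milton→Larch→Dale: 6+8+12+3+18 = 47
Dale→Larch→Maris→Milton→Hadley→Dale: 18+12+14+12+14 = 70
Dale→Larch→Maris→Hadley→Milton→Dale: 18+12+8+12+20 = 70
Dale→Larch→Milton→Maris→Hadley→Dale: 18+3+14+8+14 = 57
Dale→Larch→Hadley→Maris→Milton→Dale: 18+9+8+14+20 = 69
Dale→Milton→Maris→Larch→Hadley→Dale: 20+14+12+9+14 = 69
Dale→Milton→Larch→Maris→Hadley→Dale: 20+3+12+8+14 = 57
The minimum is 46.
One optimal route: Dale → Maris → Milton → Larch → Hadley → Dale (or its reverse).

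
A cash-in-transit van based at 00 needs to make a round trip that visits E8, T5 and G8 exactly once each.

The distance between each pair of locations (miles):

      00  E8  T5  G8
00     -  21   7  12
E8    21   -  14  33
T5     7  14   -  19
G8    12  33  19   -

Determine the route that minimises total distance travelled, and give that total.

Shortest round trip = 66 miles.

00 → E8 → T5 → G8 → 00: 21+14+19+12 = 66
00 → E8 → G8 → T5 → 00: 21+33+19+7 = 80
00 → T5 → E8 → G8 → 00: 7+14+33+12 = 66
The minimum is 66.
One optimal route: 00 → E8 → T5 → G8 → 00 (or its reverse).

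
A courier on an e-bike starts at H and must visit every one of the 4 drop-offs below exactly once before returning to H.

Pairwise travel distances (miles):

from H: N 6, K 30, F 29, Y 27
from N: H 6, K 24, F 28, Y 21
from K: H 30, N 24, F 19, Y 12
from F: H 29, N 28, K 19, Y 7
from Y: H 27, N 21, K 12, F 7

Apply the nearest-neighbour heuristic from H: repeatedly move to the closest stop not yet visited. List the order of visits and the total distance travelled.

H → [N:6 / Y:27 / F:29 / K:30] → N (6)
N → [Y:21 / K:24 / F:28] → Y (21)
Y → [F:7 / K:12] → F (7)
F → [K:19] → K (19)
Return K→H: 30.
Total = 6 + 21 + 7 + 19 + 30 = 83.

Nearest-neighbour total = 83 miles; route H → N → Y → F → K → H.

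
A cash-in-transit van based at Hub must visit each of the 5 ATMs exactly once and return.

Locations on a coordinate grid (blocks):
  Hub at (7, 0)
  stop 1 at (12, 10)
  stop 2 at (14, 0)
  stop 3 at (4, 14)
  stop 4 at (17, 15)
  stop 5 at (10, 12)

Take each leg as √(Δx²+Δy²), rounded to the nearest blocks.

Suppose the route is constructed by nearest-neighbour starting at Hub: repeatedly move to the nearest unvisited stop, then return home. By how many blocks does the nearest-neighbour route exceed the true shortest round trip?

From Hub: stop 2=7, stop 1=11, stop 5=12, stop 3=14, stop 4=18 → choose stop 2 (7).
From stop 2: stop 1=10, stop 5=13, stop 4=15, stop 3=17 → choose stop 1 (10).
From stop 1: stop 5=3, stop 4=7, stop 3=9 → choose stop 5 (3).
From stop 5: stop 3=6, stop 4=8 → choose stop 3 (6).
From stop 3: stop 4=13 → choose stop 4 (13).
NN route Hub → stop 2 → stop 1 → stop 5 → stop 3 → stop 4 → Hub costs 57.
Optimal: Hub → stop 2 → stop 1 → stop 4 → stop 5 → stop 3 → Hub costs 52 (by enumerating all 60 distinct tours).
Excess = 57 − 52 = 5.

5 blocks longer than the optimal tour.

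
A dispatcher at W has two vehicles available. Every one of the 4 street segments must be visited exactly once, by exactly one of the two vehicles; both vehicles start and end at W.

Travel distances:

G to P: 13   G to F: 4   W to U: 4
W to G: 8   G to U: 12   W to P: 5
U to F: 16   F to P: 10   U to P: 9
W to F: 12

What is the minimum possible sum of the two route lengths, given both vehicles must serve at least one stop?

Check every non-empty split of the stops between the two vehicles; for each half take its own optimal tour:
  {G} + {U, F, P}: 16 + 35 = 51
  {U} + {G, F, P}: 8 + 27 = 35
  {G, U} + {F, P}: 24 + 27 = 51
  {F} + {G, U, P}: 24 + 34 = 58
  {G, F} + {U, P}: 24 + 18 = 42
  {U, F} + {G, P}: 32 + 26 = 58
  … (7 splits in total)
Best: vehicle 1 W → U → W = 8; vehicle 2 W → G → F → P → W = 27; combined 35.

Minimum combined distance: 35.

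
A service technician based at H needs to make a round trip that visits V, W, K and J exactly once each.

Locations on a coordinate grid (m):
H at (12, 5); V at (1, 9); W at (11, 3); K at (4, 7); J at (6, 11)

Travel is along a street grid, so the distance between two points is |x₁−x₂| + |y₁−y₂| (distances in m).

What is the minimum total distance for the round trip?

With 4 stops there are 4!/2 = 12 distinct round trips (a route and its reverse cost the same).
H-V-W-K-J-H: 15+16+11+6+12 = 60
H-V-W-J-K-H: 15+16+13+6+10 = 60
H-V-K-W-J-H: 15+5+11+13+12 = 56
H-V-K-J-W-H: 15+5+6+13+3 = 42
H-V-J-W-K-H: 15+7+13+11+10 = 56
H-V-J-K-W-H: 15+7+6+11+3 = 42
H-W-V-K-J-H: 3+16+5+6+12 = 42
H-W-V-J-K-H: 3+16+7+6+10 = 42
H-W-K-V-J-H: 3+11+5+7+12 = 38
H-W-J-V-K-H: 3+13+7+5+10 = 38
H-K-V-W-J-H: 10+5+16+13+12 = 56
H-K-W-V-J-H: 10+11+16+7+12 = 56
The minimum is 38.
One optimal route: H → W → K → V → J → H (or its reverse).

38 m — the shortest possible round trip.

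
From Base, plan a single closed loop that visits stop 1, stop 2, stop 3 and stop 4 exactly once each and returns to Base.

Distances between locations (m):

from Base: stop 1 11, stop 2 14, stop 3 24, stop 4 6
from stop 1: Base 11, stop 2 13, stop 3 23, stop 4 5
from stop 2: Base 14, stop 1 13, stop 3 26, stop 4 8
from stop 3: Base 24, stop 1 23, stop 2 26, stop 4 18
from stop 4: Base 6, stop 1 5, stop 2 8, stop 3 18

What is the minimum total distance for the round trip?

Base - stop 1 - stop 2 - stop 3 - stop 4 - Base: 11+13+26+18+6 = 74
Base - stop 1 - stop 2 - stop 4 - stop 3 - Base: 11+13+8+18+24 = 74
Base - stop 1 - stop 3 - stop 2 - stop 4 - Base: 11+23+26+8+6 = 74
Base - stop 1 - stop 3 - stop 4 - stop 2 - Base: 11+23+18+8+14 = 74
Base - stop 1 - stop 4 - stop 2 - stop 3 - Base: 11+5+8+26+24 = 74
Base - stop 1 - stop 4 - stop 3 - stop 2 - Base: 11+5+18+26+14 = 74
Base - stop 2 - stop 1 - stop 3 - stop 4 - Base: 14+13+23+18+6 = 74
Base - stop 2 - stop 1 - stop 4 - stop 3 - Base: 14+13+5+18+24 = 74
Base - stop 2 - stop 3 - stop 1 - stop 4 - Base: 14+26+23+5+6 = 74
Base - stop 2 - stop 4 - stop 1 - stop 3 - Base: 14+8+5+23+24 = 74
Base - stop 3 - stop 1 - stop 2 - stop 4 - Base: 24+23+13+8+6 = 74
Base - stop 3 - stop 2 - stop 1 - stop 4 - Base: 24+26+13+5+6 = 74
The minimum is 74.
One optimal route: Base → stop 1 → stop 2 → stop 3 → stop 4 → Base (or its reverse).

Minimum total distance: 74 m.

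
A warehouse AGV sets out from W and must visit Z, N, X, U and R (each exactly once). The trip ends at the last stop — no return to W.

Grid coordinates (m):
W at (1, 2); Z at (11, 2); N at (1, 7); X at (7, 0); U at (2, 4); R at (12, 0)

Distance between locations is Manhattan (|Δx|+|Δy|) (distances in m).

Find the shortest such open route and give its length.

There are 5! = 120 possible orderings.
W→Z→N→X→U→R: 10+15+13+9+14 = 61
W→Z→N→X→R→U: 10+15+13+5+14 = 57
W→Z→N→U→X→R: 10+15+4+9+5 = 43
W→Z→N→U→R→X: 10+15+4+14+5 = 48
W→Z→N→R→X→U: 10+15+18+5+9 = 57
W→Z→N→R→U→X: 10+15+18+14+9 = 66
W→Z→X→N→U→R: 10+6+13+4+14 = 47
W→Z→X→N→R→U: 10+6+13+18+14 = 61
W→Z→X→U→N→R: 10+6+9+4+18 = 47
W→Z→X→U→R→N: 10+6+9+14+18 = 57
W→Z→X→R→N→U: 10+6+5+18+4 = 43
W→Z→X→R→U→N: 10+6+5+14+4 = 39
W→Z→U→N→X→R: 10+11+4+13+5 = 43
W→Z→U→N→R→X: 10+11+4+18+5 = 48
… (106 more)
W→N→U→X→R→Z: 5+4+9+5+3 = 26  ← best
The minimum is 26.
One shortest path: W → N → U → X → R → Z.

Shortest open route: 26 m.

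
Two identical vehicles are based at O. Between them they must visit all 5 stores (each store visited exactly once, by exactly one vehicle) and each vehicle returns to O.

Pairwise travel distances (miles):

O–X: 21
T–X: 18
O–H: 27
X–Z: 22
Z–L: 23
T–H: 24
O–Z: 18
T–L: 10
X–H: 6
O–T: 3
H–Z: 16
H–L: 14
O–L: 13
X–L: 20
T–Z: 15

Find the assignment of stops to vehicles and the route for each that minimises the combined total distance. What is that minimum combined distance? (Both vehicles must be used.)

Minimum combined distance: 79 miles.

There are 2^4 − 1 = 15 ways to divide the 5 stops into two non-empty groups. For each, the best each vehicle can do is its own shortest tour through its group:
  {T} + {X, H, Z, L}: 6 + 73 = 79
  {X} + {T, H, Z, L}: 42 + 61 = 103
  {T, X} + {H, Z, L}: 42 + 61 = 103
  {H} + {T, X, Z, L}: 54 + 73 = 127
  {T, H} + {X, Z, L}: 54 + 73 = 127
  {X, H} + {T, Z, L}: 54 + 54 = 108
  … (15 splits in total)
Best: vehicle 1 O → T → O = 6; vehicle 2 O → Z → X → H → L → O = 73; combined 79.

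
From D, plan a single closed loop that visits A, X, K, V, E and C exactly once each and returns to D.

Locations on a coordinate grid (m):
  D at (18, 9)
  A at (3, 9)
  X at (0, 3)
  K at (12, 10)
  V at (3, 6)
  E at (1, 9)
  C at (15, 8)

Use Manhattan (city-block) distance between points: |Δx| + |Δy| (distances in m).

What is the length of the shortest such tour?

With 6 stops there are 6!/2 = 360 distinct round trips (a route and its reverse cost the same).
D - A - X - K - V - E - C - D: 15+9+19+13+5+15+4 = 80
D - A - X - K - V - C - E - D: 15+9+19+13+14+15+17 = 102
D - A - X - K - E - V - C - D: 15+9+19+12+5+14+4 = 78
D - A - X - K - E - C - V - D: 15+9+19+12+15+14+18 = 102
D - A - X - K - C - V - E - D: 15+9+19+5+14+5+17 = 84
D - A - X - K - C - E - V - D: 15+9+19+5+15+5+18 = 86
D - A - X - V - K - E - C - D: 15+9+6+13+12+15+4 = 74
D - A - X - V - K - C - E - D: 15+9+6+13+5+15+17 = 80
… (352 more)
D - K - A - E - X - V - C - D: 7+10+2+7+6+14+4 = 50  ← best
The minimum is 50.
One optimal route: D → K → A → E → X → V → C → D (or its reverse).

50 m — the shortest possible round trip.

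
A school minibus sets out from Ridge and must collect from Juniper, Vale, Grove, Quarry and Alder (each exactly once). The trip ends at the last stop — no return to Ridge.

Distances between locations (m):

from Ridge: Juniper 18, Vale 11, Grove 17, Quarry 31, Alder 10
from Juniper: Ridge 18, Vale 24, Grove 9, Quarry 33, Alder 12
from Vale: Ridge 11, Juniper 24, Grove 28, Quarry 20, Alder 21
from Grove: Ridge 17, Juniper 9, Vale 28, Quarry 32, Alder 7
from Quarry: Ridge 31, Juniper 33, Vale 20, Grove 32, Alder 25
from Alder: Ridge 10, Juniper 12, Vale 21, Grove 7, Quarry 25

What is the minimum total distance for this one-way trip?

Shortest open route: 70 m.

There are 5! = 120 possible orderings.
Ridge → Juniper → Vale → Grove → Quarry → Alder: 18+24+28+32+25 = 127
Ridge → Juniper → Vale → Grove → Alder → Quarry: 18+24+28+7+25 = 102
Ridge → Juniper → Vale → Quarry → Grove → Alder: 18+24+20+32+7 = 101
Ridge → Juniper → Vale → Quarry → Alder → Grove: 18+24+20+25+7 = 94
Ridge → Juniper → Vale → Alder → Grove → Quarry: 18+24+21+7+32 = 102
Ridge → Juniper → Vale → Alder → Quarry → Grove: 18+24+21+25+32 = 120
Ridge → Juniper → Grove → Vale → Quarry → Alder: 18+9+28+20+25 = 100
Ridge → Juniper → Grove → Vale → Alder → Quarry: 18+9+28+21+25 = 101
Ridge → Juniper → Grove → Quarry → Vale → Alder: 18+9+32+20+21 = 100
Ridge → Juniper → Grove → Quarry → Alder → Vale: 18+9+32+25+21 = 105
Ridge → Juniper → Grove → Alder → Vale → Quarry: 18+9+7+21+20 = 75
Ridge → Juniper → Grove → Alder → Quarry → Vale: 18+9+7+25+20 = 79
Ridge → Juniper → Quarry → Vale → Grove → Alder: 18+33+20+28+7 = 106
Ridge → Juniper → Quarry → Vale → Alder → Grove: 18+33+20+21+7 = 99
… (106 more)
Ridge → Alder → Grove → Juniper → Vale → Quarry: 10+7+9+24+20 = 70  ← best
The minimum is 70.
One shortest path: Ridge → Alder → Grove → Juniper → Vale → Quarry.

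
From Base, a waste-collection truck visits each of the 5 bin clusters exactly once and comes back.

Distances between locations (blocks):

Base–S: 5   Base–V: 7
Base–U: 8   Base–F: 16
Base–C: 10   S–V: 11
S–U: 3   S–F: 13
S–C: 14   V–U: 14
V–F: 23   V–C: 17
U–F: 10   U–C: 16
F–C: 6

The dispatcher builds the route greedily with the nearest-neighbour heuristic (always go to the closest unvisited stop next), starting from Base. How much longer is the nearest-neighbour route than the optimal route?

From Base: S=5, V=7, U=8, C=10, F=16 → choose S (5).
From S: U=3, V=11, F=13, C=14 → choose U (3).
From U: F=10, V=14, C=16 → choose F (10).
From F: C=6, V=23 → choose C (6).
From C: V=17 → choose V (17).
NN route Base → S → U → F → C → V → Base costs 48.
Optimal: Base → V → S → U → F → C → Base costs 47 (by enumerating all 60 distinct tours).
Excess = 48 − 47 = 1.

1 blocks longer than the optimal tour.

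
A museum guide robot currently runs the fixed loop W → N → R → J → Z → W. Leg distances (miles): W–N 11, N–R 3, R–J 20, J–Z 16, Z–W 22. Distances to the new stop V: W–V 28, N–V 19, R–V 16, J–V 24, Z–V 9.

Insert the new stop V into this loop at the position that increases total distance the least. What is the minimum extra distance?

Adding 15 miles by placing V on the Z–W leg.

Insertion cost between consecutive stops i–j is d(i,V) + d(V,j) − d(i,j):
  between W and N: 28 + 19 − 11 = 36
  between N and R: 19 + 16 − 3 = 32
  between R and J: 16 + 24 − 20 = 20
  between J and Z: 24 + 9 − 16 = 17
  between Z and W: 9 + 28 − 22 = 15
Cheapest insertion is between Z and W, adding 15.
New total = 72 + 15 = 87.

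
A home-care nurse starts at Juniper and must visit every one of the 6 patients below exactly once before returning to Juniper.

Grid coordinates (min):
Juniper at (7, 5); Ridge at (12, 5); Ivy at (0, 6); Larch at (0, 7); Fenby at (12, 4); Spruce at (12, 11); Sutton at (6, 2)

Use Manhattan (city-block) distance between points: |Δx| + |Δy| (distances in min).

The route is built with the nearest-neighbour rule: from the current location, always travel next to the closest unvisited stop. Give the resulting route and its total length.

From Juniper: distances to unvisited — Sutton=4, Ridge=5, Fenby=6, Ivy=8, Larch=9, Spruce=11. Nearest is Sutton (4).
From Sutton: distances to unvisited — Fenby=8, Ridge=9, Ivy=10, Larch=11, Spruce=15. Nearest is Fenby (8).
From Fenby: distances to unvisited — Ridge=1, Spruce=7, Ivy=14, Larch=15. Nearest is Ridge (1).
From Ridge: distances to unvisited — Spruce=6, Ivy=13, Larch=14. Nearest is Spruce (6).
From Spruce: distances to unvisited — Larch=16, Ivy=17. Nearest is Larch (16).
From Larch: distances to unvisited — Ivy=1. Nearest is Ivy (1).
Return Ivy→Juniper: 8.
Total = 4 + 8 + 1 + 6 + 16 + 1 + 8 = 44.

Total distance 44 min via the nearest-neighbour route Juniper → Sutton → Fenby → Ridge → Spruce → Larch → Ivy → Juniper.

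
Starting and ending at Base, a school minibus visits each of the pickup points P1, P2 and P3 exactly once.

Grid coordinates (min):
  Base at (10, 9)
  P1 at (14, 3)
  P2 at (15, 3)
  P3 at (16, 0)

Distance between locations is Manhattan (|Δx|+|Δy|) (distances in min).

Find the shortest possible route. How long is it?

With 3 stops there are 3!/2 = 3 distinct round trips (a route and its reverse cost the same).
Base - P1 - P2 - P3 - Base: 10+1+4+15 = 30
Base - P1 - P3 - P2 - Base: 10+5+4+11 = 30
Base - P2 - P1 - P3 - Base: 11+1+5+15 = 32
The minimum is 30.
One optimal route: Base → P1 → P2 → P3 → Base (or its reverse).

30 min — the shortest possible round trip.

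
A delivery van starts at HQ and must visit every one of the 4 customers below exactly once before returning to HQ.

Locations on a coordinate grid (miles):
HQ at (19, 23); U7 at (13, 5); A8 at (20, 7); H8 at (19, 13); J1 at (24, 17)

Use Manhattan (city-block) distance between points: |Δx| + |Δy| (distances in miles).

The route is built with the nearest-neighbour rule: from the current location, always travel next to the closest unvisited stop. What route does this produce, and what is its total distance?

Total distance 60 miles via the nearest-neighbour route HQ → H8 → A8 → U7 → J1 → HQ.

HQ → [H8:10 / J1:11 / A8:17 / U7:24] → H8 (10)
H8 → [A8:7 / J1:9 / U7:14] → A8 (7)
A8 → [U7:9 / J1:14] → U7 (9)
U7 → [J1:23] → J1 (23)
Return J1→HQ: 11.
Total = 10 + 7 + 9 + 23 + 11 = 60.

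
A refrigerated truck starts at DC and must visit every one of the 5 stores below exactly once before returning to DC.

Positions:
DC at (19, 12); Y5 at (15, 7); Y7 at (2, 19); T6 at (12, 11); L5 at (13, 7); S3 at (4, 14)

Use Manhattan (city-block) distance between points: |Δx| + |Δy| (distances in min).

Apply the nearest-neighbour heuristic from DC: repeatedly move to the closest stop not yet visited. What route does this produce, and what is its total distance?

DC → [T6:8 / Y5:9 / L5:11 / S3:17 / Y7:24] → T6 (8)
T6 → [L5:5 / Y5:7 / S3:11 / Y7:18] → L5 (5)
L5 → [Y5:2 / S3:16 / Y7:23] → Y5 (2)
Y5 → [S3:18 / Y7:25] → S3 (18)
S3 → [Y7:7] → Y7 (7)
Return Y7→DC: 24.
Total = 8 + 5 + 2 + 18 + 7 + 24 = 64.

64 min along DC → T6 → L5 → Y5 → S3 → Y7 → DC.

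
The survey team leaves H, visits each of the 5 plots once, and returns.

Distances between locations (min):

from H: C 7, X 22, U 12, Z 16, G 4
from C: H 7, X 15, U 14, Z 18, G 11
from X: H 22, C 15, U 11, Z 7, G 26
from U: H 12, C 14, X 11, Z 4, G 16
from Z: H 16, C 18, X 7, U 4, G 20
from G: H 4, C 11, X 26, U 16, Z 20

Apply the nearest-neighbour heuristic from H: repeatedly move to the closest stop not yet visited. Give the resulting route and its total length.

Total distance 62 min via the nearest-neighbour route H → G → C → U → Z → X → H.

From H: distances to unvisited — G=4, C=7, U=12, Z=16, X=22. Nearest is G (4).
From G: distances to unvisited — C=11, U=16, Z=20, X=26. Nearest is C (11).
From C: distances to unvisited — U=14, X=15, Z=18. Nearest is U (14).
From U: distances to unvisited — Z=4, X=11. Nearest is Z (4).
From Z: distances to unvisited — X=7. Nearest is X (7).
Return X→H: 22.
Total = 4 + 11 + 14 + 4 + 7 + 22 = 62.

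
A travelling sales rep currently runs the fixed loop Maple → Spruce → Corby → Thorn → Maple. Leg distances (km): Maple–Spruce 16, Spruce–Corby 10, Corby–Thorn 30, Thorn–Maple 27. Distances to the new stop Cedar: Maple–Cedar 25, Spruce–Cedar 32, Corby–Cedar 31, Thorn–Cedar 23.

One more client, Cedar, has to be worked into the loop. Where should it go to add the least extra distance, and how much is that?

Adding 21 km by placing Cedar on the Thorn–Maple leg.

Insertion cost between consecutive stops i–j is d(i,Cedar) + d(Cedar,j) − d(i,j):
  between Maple and Spruce: 25 + 32 − 16 = 41
  between Spruce and Corby: 32 + 31 − 10 = 53
  between Corby and Thorn: 31 + 23 − 30 = 24
  between Thorn and Maple: 23 + 25 − 27 = 21
Cheapest insertion is between Thorn and Maple, adding 21.
New total = 83 + 21 = 104.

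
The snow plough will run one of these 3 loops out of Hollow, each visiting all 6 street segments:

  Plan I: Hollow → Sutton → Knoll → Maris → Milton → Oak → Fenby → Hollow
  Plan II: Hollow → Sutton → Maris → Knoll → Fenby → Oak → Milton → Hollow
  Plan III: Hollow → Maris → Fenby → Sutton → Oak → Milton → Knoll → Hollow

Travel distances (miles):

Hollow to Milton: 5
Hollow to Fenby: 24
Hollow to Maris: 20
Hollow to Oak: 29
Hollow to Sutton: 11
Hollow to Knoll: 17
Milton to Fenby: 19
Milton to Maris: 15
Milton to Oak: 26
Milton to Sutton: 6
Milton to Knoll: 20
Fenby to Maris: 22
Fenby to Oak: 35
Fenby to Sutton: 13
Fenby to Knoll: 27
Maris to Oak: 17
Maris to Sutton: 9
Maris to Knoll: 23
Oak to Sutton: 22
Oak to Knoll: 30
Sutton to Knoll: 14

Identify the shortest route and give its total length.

Plan I: 11 + 14 + 23 + 15 + 26 + 35 + 24 = 148
Plan II: 11 + 9 + 23 + 27 + 35 + 26 + 5 = 136
Plan III: 20 + 22 + 13 + 22 + 26 + 20 + 17 = 140

Shortest is Plan II, total 136 miles.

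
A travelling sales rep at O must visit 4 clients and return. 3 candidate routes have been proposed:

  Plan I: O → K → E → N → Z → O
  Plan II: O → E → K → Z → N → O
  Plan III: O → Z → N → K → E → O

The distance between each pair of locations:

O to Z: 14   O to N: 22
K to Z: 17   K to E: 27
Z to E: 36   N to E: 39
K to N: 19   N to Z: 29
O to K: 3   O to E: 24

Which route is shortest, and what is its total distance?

Shortest is Plan I, total 112.

Plan I: 3 + 27 + 39 + 29 + 14 = 112
Plan II: 24 + 27 + 17 + 29 + 22 = 119
Plan III: 14 + 29 + 19 + 27 + 24 = 113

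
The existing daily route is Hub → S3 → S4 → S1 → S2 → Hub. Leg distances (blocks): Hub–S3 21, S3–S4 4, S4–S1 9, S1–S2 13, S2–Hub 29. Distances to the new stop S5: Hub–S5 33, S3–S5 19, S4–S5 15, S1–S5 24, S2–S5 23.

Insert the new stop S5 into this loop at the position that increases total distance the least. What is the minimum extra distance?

Insertion cost between consecutive stops i–j is d(i,S5) + d(S5,j) − d(i,j):
  between Hub and S3: 33 + 19 − 21 = 31
  between S3 and S4: 19 + 15 − 4 = 30
  between S4 and S1: 15 + 24 − 9 = 30
  between S1 and S2: 24 + 23 − 13 = 34
  between S2 and Hub: 23 + 33 − 29 = 27
Cheapest insertion is between S2 and Hub, adding 27.
New total = 76 + 27 = 103.

Adding 27 blocks by placing S5 on the S2–Hub leg.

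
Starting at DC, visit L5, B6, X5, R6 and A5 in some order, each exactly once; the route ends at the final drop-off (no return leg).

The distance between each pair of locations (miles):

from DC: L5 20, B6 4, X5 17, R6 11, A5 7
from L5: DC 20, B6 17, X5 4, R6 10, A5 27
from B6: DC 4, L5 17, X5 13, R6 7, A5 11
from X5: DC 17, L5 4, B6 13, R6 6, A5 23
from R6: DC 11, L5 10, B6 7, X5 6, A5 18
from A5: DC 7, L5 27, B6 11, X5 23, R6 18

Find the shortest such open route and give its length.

Minimum one-way distance = 35 miles.

There are 5! = 120 possible orderings.
DC → L5 → B6 → X5 → R6 → A5: 20+17+13+6+18 = 74
DC → L5 → B6 → X5 → A5 → R6: 20+17+13+23+18 = 91
DC → L5 → B6 → R6 → X5 → A5: 20+17+7+6+23 = 73
DC → L5 → B6 → R6 → A5 → X5: 20+17+7+18+23 = 85
DC → L5 → B6 → A5 → X5 → R6: 20+17+11+23+6 = 77
DC → L5 → B6 → A5 → R6 → X5: 20+17+11+18+6 = 72
DC → L5 → X5 → B6 → R6 → A5: 20+4+13+7+18 = 62
DC → L5 → X5 → B6 → A5 → R6: 20+4+13+11+18 = 66
DC → L5 → X5 → R6 → B6 → A5: 20+4+6+7+11 = 48
DC → L5 → X5 → R6 → A5 → B6: 20+4+6+18+11 = 59
DC → L5 → X5 → A5 → B6 → R6: 20+4+23+11+7 = 65
DC → L5 → X5 → A5 → R6 → B6: 20+4+23+18+7 = 72
DC → L5 → R6 → B6 → X5 → A5: 20+10+7+13+23 = 73
DC → L5 → R6 → B6 → A5 → X5: 20+10+7+11+23 = 71
… (106 more)
DC → A5 → B6 → R6 → X5 → L5: 7+11+7+6+4 = 35  ← best
The minimum is 35.
One shortest path: DC → A5 → B6 → R6 → X5 → L5.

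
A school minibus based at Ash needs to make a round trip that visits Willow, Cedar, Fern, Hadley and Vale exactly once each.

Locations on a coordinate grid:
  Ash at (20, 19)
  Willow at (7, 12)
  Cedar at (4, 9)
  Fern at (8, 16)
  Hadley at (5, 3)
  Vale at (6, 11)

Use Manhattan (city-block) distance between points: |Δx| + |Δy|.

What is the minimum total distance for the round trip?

Ash - Willow - Cedar - Fern - Hadley - Vale - Ash: 20+6+11+16+9+22 = 84
Ash - Willow - Cedar - Fern - Vale - Hadley - Ash: 20+6+11+7+9+31 = 84
Ash - Willow - Cedar - Hadley - Fern - Vale - Ash: 20+6+7+16+7+22 = 78
Ash - Willow - Cedar - Hadley - Vale - Fern - Ash: 20+6+7+9+7+15 = 64
Ash - Willow - Cedar - Vale - Fern - Hadley - Ash: 20+6+4+7+16+31 = 84
Ash - Willow - Cedar - Vale - Hadley - Fern - Ash: 20+6+4+9+16+15 = 70
Ash - Willow - Fern - Cedar - Hadley - Vale - Ash: 20+5+11+7+9+22 = 74
Ash - Willow - Fern - Cedar - Vale - Hadley - Ash: 20+5+11+4+9+31 = 80
Ash - Willow - Fern - Hadley - Cedar - Vale - Ash: 20+5+16+7+4+22 = 74
Ash - Willow - Fern - Hadley - Vale - Cedar - Ash: 20+5+16+9+4+26 = 80
Ash - Willow - Fern - Vale - Cedar - Hadley - Ash: 20+5+7+4+7+31 = 74
Ash - Willow - Fern - Vale - Hadley - Cedar - Ash: 20+5+7+9+7+26 = 74
Ash - Willow - Hadley - Cedar - Fern - Vale - Ash: 20+11+7+11+7+22 = 78
Ash - Willow - Hadley - Cedar - Vale - Fern - Ash: 20+11+7+4+7+15 = 64
… (46 more)
The minimum is 64.
One optimal route: Ash → Willow → Cedar → Hadley → Vale → Fern → Ash (or its reverse).

Shortest round trip = 64.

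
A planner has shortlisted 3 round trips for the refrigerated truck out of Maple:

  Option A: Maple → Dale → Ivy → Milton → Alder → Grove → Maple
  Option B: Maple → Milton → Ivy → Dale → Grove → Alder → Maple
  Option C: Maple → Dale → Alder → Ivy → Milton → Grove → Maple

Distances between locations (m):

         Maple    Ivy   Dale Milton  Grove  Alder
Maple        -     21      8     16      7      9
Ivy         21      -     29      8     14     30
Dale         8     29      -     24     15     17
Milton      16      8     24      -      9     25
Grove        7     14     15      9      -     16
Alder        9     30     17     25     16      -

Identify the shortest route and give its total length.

Option A: 8 + 29 + 8 + 25 + 16 + 7 = 93
Option B: 16 + 8 + 29 + 15 + 16 + 9 = 93
Option C: 8 + 17 + 30 + 8 + 9 + 7 = 79

79 m — Option C is the shortest.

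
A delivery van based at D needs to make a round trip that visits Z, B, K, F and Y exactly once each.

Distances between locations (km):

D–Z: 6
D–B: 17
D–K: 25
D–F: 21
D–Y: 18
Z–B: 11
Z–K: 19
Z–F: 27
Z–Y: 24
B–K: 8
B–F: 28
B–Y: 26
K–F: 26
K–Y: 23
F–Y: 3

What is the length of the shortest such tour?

Minimum total distance: 72 km.

With 5 stops there are 5!/2 = 60 distinct round trips (a route and its reverse cost the same).
D-Z-B-K-F-Y-D: 6+11+8+26+3+18 = 72
D-Z-B-K-Y-F-D: 6+11+8+23+3+21 = 72
D-Z-B-F-K-Y-D: 6+11+28+26+23+18 = 112
D-Z-B-F-Y-K-D: 6+11+28+3+23+25 = 96
D-Z-B-Y-K-F-D: 6+11+26+23+26+21 = 113
D-Z-B-Y-F-K-D: 6+11+26+3+26+25 = 97
D-Z-K-B-F-Y-D: 6+19+8+28+3+18 = 82
D-Z-K-B-Y-F-D: 6+19+8+26+3+21 = 83
D-Z-K-F-B-Y-D: 6+19+26+28+26+18 = 123
D-Z-K-F-Y-B-D: 6+19+26+3+26+17 = 97
D-Z-K-Y-B-F-D: 6+19+23+26+28+21 = 123
D-Z-K-Y-F-B-D: 6+19+23+3+28+17 = 96
D-Z-F-B-K-Y-D: 6+27+28+8+23+18 = 110
D-Z-F-B-Y-K-D: 6+27+28+26+23+25 = 135
… (46 more)
The minimum is 72.
One optimal route: D → Z → B → K → F → Y → D (or its reverse).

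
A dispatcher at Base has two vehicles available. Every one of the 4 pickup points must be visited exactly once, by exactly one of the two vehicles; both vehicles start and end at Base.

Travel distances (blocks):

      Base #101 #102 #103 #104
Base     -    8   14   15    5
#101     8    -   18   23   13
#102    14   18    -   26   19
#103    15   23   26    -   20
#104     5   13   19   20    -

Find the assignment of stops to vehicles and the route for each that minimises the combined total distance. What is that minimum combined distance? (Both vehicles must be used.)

Minimum combined distance: 77 blocks.

Try each way of splitting the stops between the two vehicles (each non-empty) and, for each split, find the best tour for each vehicle:
  {#101} + {#102, #103, #104}: 16 + 65 = 81
  {#102} + {#101, #103, #104}: 28 + 56 = 84
  {#101, #102} + {#103, #104}: 40 + 40 = 80
  {#103} + {#101, #102, #104}: 30 + 50 = 80
  {#101, #103} + {#102, #104}: 46 + 38 = 84
  {#102, #103} + {#101, #104}: 55 + 26 = 81
  … (7 splits in total)
  {#101, #102, #103} + {#104}: 67 + 10 = 77  ← best
Best: vehicle 1 Base → #101 → #102 → #103 → Base = 67; vehicle 2 Base → #104 → Base = 10; combined 77.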